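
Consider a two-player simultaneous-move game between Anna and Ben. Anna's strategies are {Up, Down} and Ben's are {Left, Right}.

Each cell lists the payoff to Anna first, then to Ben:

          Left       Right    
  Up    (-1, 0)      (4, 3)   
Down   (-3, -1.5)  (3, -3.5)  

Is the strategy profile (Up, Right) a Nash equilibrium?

At (Up, Right), Anna earns 4; switching to Down would give 3, so Anna has no profitable deviation.
Ben earns 3; switching to Left would give 0, so Ben has no profitable deviation.
Neither player can gain by a unilateral deviation, so this profile is a Nash equilibrium.

Yes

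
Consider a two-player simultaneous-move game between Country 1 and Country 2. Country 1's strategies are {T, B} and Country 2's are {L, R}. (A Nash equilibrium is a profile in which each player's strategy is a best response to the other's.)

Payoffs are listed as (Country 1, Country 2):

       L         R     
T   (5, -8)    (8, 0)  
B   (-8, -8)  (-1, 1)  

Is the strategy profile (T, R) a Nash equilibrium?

Yes

At (T, R), Country 1 earns 8; switching to B would give -1, so Country 1 has no profitable deviation.
Country 2 earns 0; switching to L would give -8, so Country 2 has no profitable deviation.
Neither player can gain by a unilateral deviation, so this profile is a Nash equilibrium.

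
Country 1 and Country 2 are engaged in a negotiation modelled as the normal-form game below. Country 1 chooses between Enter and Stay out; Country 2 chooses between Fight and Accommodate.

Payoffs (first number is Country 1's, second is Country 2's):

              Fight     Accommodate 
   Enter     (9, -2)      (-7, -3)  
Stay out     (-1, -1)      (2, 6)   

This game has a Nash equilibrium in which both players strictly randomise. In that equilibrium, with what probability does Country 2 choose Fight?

Let c be the probability that Country 2 plays Fight. In a completely mixed equilibrium, Country 1 must be indifferent between Enter and Stay out.
Country 1's expected payoff from Enter is 9c − 7(1−c); from Stay out it is −c + 2(1−c).
Setting these equal: 16c − 7 = −3c + 2, so c = 9/19.

9/19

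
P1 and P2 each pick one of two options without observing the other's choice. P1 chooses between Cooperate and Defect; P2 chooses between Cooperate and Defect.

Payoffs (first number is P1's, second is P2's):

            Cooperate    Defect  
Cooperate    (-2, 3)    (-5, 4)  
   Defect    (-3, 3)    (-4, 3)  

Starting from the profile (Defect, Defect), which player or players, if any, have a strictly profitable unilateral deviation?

P1 at (Defect, Defect) earns -4; deviating to Cooperate yields -5 — not better.
P2 earns 3; deviating to Cooperate yields 3 — not better.
Neither player can strictly improve; the profile is a Nash equilibrium.

Neither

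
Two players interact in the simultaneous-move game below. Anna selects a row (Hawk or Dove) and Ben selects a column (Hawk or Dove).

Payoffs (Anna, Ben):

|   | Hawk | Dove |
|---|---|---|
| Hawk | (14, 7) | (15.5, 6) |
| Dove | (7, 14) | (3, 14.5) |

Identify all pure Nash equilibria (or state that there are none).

(Hawk, Hawk): Anna gets 14 ≥ 7 from Dove, and Ben gets 7 ≥ 6 from Dove — Nash equilibrium.
(Hawk, Dove): Ben prefers Hawk (7 > 6) — not an equilibrium.
(Dove, Hawk): Anna prefers Hawk (14 > 7); Ben prefers Dove (14.5 > 14) — not an equilibrium.
(Dove, Dove): Anna prefers Hawk (15.5 > 3) — not an equilibrium.

(Hawk, Hawk)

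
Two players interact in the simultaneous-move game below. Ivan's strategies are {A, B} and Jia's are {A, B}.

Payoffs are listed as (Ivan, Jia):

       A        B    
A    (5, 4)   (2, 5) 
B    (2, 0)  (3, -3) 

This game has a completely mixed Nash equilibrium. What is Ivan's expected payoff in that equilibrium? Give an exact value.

First find y, the probability Jia plays A, from Ivan's indifference between A and B: 5y + 2(1−y) = 2y + 3(1−y), giving y = 1/4.
Since Ivan is indifferent in equilibrium, Ivan's expected payoff equals the payoff from either row against (1/4, 3/4). Using A: 5(1/4) + 2(3/4) = 11/4.

11/4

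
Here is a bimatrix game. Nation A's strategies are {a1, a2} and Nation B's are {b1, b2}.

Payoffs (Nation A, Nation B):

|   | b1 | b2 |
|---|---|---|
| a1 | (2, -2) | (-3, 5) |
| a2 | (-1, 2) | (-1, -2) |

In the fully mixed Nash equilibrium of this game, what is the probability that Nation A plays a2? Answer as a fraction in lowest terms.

7/11

Let r be the probability that Nation A plays a1. In a completely mixed equilibrium, Nation B must be indifferent between b1 and b2.
Nation B's expected payoff from b1 is −2r + 2(1−r); from b2 it is 5r − 2(1−r).
Setting these equal: −4r + 2 = 7r − 2, so r = 4/11.
Therefore Nation A plays a2 with probability 1 − 4/11 = 7/11.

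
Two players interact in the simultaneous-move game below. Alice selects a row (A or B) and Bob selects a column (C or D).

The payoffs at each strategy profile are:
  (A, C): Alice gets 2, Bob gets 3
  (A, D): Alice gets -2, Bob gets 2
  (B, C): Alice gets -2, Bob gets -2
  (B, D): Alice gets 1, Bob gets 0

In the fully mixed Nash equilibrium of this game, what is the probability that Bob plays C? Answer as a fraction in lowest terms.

Let q be the probability that Bob plays C. In a completely mixed equilibrium, Alice must be indifferent between A and B.
Alice's expected payoff from A is 2q − 2(1−q); from B it is −2q + (1−q).
Setting these equal: 4q − 2 = −3q + 1, so q = 3/7.

3/7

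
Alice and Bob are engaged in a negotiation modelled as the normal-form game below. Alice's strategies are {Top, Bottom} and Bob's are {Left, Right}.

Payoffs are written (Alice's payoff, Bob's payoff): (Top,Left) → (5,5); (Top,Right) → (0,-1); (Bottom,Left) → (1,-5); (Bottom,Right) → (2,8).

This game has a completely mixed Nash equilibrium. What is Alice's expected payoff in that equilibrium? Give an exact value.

First find q, the probability Bob plays Left, from Alice's indifference between Top and Bottom: 5q = q + 2(1−q), giving q = 1/3.
Since Alice is indifferent in equilibrium, Alice's expected payoff equals the payoff from either row against (1/3, 2/3). Using Top: 5(1/3) = 5/3.

5/3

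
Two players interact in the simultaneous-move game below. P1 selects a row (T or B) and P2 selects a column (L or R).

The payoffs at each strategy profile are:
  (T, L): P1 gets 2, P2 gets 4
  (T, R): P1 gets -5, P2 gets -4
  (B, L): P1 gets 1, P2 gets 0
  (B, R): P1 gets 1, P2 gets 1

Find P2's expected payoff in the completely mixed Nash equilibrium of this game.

First find x, the probability P1 plays T, from P2's indifference between L and R: 4x = −4x + (1−x), giving x = 1/9.
Since P2 is indifferent in equilibrium, P2's expected payoff equals the payoff from either column against (1/9, 8/9). Using L: 4(1/9) = 4/9.

4/9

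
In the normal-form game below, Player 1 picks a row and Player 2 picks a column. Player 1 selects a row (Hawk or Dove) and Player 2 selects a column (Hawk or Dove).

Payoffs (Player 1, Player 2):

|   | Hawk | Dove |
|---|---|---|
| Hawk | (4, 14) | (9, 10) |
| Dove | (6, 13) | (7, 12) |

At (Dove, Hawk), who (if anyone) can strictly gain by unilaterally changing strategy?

Neither

Player 1 at (Dove, Hawk) earns 6; deviating to Hawk yields 4 — not better.
Player 2 earns 13; deviating to Dove yields 12 — not better.
Neither player can strictly improve; the profile is a Nash equilibrium.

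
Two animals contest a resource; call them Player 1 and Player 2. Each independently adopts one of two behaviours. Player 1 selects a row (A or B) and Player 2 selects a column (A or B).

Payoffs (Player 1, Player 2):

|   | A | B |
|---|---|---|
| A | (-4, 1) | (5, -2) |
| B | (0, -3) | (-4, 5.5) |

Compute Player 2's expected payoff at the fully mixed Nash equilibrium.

First find x, the probability Player 1 plays A, from Player 2's indifference between A and B: x − 3(1−x) = −2x + 5.5(1−x), giving x = 17/23.
Since Player 2 is indifferent in equilibrium, Player 2's expected payoff equals the payoff from either column against (17/23, 6/23). Using A: (17/23) − 3(6/23) = -1/23.

-1/23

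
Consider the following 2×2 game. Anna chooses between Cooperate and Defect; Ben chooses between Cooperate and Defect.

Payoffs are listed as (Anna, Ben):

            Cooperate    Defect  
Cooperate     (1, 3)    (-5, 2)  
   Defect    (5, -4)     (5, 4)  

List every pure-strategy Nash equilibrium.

(Defect, Defect)

(Cooperate, Cooperate): Anna prefers Defect (5 > 1) — not an equilibrium.
(Cooperate, Defect): Anna prefers Defect (5 > -5); Ben prefers Cooperate (3 > 2) — not an equilibrium.
(Defect, Cooperate): Ben prefers Defect (4 > -4) — not an equilibrium.
(Defect, Defect): Anna gets 5 ≥ -5 from Cooperate, and Ben gets 4 ≥ -4 from Cooperate — Nash equilibrium.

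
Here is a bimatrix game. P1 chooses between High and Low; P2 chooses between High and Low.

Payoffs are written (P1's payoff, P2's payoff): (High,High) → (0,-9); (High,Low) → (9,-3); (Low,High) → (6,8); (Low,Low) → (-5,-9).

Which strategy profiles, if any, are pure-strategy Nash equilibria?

(High, Low) and (Low, High)

(High, High): P1 prefers Low (6 > 0); P2 prefers Low (-3 > -9) — not an equilibrium.
(High, Low): P1 gets 9 ≥ -5 from Low, and P2 gets -3 ≥ -9 from High — Nash equilibrium.
(Low, High): P1 gets 6 ≥ 0 from High, and P2 gets 8 ≥ -9 from Low — Nash equilibrium.
(Low, Low): P1 prefers High (9 > -5); P2 prefers High (8 > -9) — not an equilibrium.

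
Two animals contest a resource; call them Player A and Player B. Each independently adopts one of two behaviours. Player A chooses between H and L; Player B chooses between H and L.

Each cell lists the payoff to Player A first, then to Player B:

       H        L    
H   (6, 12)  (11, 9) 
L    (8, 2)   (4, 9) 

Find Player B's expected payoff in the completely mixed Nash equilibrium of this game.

9

First find x, the probability Player A plays H, from Player B's indifference between H and L: 12x + 2(1−x) = 9x + 9(1−x), giving x = 7/10.
Since Player B is indifferent in equilibrium, Player B's expected payoff equals the payoff from either column against (7/10, 3/10). Using H: 12(7/10) + 2(3/10) = 9.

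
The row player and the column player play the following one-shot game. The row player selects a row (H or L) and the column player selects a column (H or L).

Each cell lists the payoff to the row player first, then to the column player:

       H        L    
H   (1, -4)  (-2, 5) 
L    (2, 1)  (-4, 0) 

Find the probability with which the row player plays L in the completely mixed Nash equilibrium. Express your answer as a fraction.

9/10

Let x be the probability that the row player plays H. In a completely mixed equilibrium, the column player must be indifferent between H and L.
The column player's expected payoff from H is −4x + (1−x); from L it is 5x.
Setting these equal: −5x + 1 = 5x, so x = 1/10.
Therefore the row player plays L with probability 1 − 1/10 = 9/10.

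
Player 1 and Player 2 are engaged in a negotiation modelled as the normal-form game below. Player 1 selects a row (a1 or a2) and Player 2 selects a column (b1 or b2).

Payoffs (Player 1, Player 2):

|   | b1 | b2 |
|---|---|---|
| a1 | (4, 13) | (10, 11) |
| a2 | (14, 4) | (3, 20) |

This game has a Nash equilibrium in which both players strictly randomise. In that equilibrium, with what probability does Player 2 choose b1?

Let c be the probability that Player 2 plays b1. In a completely mixed equilibrium, Player 1 must be indifferent between a1 and a2.
Player 1's expected payoff from a1 is 4c + 10(1−c); from a2 it is 14c + 3(1−c).
Setting these equal: −6c + 10 = 11c + 3, so c = 7/17.

7/17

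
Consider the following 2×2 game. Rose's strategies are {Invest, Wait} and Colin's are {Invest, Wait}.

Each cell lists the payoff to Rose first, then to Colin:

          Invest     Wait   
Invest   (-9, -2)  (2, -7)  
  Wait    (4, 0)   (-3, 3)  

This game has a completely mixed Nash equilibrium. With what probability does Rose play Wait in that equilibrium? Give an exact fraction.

Let p be the probability that Rose plays Invest. In a completely mixed equilibrium, Colin must be indifferent between Invest and Wait.
Colin's expected payoff from Invest is −2p; from Wait it is −7p + 3(1−p).
Setting these equal: −2p = −10p + 3, so p = 3/8.
Therefore Rose plays Wait with probability 1 − 3/8 = 5/8.

5/8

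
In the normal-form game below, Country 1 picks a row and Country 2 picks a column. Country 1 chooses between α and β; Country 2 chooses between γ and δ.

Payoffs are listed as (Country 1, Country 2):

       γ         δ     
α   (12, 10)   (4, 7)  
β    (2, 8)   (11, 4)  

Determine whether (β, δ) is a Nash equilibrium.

At (β, δ), Country 1 earns 11; switching to α would give 4, so Country 1 has no profitable deviation.
Country 2 earns 4; switching to γ would give 8, so Country 2 would deviate.
Since at least one player can profitably deviate, this is not a Nash equilibrium.

No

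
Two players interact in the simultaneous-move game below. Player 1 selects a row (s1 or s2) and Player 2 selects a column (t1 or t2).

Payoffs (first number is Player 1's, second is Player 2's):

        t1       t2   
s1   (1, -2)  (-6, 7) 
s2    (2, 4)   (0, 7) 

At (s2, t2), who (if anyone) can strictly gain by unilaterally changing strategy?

Player 1 at (s2, t2) earns 0; deviating to s1 yields -6 — not better.
Player 2 earns 7; deviating to t1 yields 4 — not better.
Neither player can strictly improve; the profile is a Nash equilibrium.

Neither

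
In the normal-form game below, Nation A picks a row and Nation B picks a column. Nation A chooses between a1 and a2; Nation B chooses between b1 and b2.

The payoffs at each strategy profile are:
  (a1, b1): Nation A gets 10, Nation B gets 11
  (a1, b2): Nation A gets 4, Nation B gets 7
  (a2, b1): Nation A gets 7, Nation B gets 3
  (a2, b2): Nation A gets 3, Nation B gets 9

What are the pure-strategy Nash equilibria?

(a1, b1): Nation A gets 10 ≥ 7 from a2, and Nation B gets 11 ≥ 7 from b2 — Nash equilibrium.
(a1, b2): Nation B prefers b1 (11 > 7) — not an equilibrium.
(a2, b1): Nation A prefers a1 (10 > 7); Nation B prefers b2 (9 > 3) — not an equilibrium.
(a2, b2): Nation A prefers a1 (4 > 3) — not an equilibrium.

(a1, b1)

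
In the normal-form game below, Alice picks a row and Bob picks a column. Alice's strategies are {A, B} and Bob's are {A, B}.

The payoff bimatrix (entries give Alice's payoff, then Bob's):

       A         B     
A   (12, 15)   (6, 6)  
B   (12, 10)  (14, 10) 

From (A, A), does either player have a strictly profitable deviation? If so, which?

Alice at (A, A) earns 12; deviating to B yields 12 — not better.
Bob earns 15; deviating to B yields 6 — not better.
Neither player can strictly improve; the profile is a Nash equilibrium.

Neither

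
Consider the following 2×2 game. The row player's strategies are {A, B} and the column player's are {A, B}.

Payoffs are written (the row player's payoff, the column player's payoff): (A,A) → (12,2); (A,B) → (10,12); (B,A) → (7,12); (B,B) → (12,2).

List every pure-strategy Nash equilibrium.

(A, A): the column player prefers B (12 > 2) — not an equilibrium.
(A, B): the row player prefers B (12 > 10) — not an equilibrium.
(B, A): the row player prefers A (12 > 7) — not an equilibrium.
(B, B): the column player prefers A (12 > 2) — not an equilibrium.

none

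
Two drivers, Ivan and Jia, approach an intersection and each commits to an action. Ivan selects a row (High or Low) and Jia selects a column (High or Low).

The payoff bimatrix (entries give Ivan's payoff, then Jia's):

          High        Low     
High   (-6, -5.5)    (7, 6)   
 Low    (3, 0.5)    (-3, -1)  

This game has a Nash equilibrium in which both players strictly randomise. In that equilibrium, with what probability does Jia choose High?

10/19

Let q be the probability that Jia plays High. In a completely mixed equilibrium, Ivan must be indifferent between High and Low.
Ivan's expected payoff from High is −6q + 7(1−q); from Low it is 3q − 3(1−q).
Setting these equal: −13q + 7 = 6q − 3, so q = 10/19.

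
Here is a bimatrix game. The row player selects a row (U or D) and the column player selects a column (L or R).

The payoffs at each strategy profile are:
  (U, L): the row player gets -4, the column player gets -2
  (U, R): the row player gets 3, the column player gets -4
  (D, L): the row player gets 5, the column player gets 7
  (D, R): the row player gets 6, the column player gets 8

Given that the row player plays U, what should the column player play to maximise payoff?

Against U, the column player earns -2 from L and -4 from R.
So L is the best response.

L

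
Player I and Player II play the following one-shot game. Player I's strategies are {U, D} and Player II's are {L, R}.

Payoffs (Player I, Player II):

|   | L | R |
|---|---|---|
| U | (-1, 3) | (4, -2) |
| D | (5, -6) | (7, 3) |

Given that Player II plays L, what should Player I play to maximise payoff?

Against L, Player I earns -1 from U and 5 from D.
So D is the best response.

D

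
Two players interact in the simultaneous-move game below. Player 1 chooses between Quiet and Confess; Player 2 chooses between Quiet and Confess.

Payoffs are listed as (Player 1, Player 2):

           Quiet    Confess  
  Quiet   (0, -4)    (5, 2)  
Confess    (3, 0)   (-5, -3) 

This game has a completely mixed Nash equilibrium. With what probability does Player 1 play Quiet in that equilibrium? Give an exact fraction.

Let p be the probability that Player 1 plays Quiet. In a completely mixed equilibrium, Player 2 must be indifferent between Quiet and Confess.
Player 2's expected payoff from Quiet is −4p; from Confess it is 2p − 3(1−p).
Setting these equal: −4p = 5p − 3, so p = 1/3.

1/3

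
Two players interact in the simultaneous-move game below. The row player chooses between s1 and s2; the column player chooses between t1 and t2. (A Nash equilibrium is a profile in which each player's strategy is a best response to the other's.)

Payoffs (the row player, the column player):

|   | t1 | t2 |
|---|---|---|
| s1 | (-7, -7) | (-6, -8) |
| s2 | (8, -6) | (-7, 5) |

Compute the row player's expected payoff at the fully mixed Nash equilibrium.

First find y, the probability the column player plays t1, from the row player's indifference between s1 and s2: −7y − 6(1−y) = 8y − 7(1−y), giving y = 1/16.
Since the row player is indifferent in equilibrium, the row player's expected payoff equals the payoff from either row against (1/16, 15/16). Using s1: −7(1/16) − 6(15/16) = -97/16.

-97/16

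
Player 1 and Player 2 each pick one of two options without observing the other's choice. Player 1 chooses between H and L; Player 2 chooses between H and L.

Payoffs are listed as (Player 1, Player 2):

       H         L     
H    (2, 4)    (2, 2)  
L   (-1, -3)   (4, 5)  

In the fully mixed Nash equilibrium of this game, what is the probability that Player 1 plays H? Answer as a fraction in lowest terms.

Let x be the probability that Player 1 plays H. In a completely mixed equilibrium, Player 2 must be indifferent between H and L.
Player 2's expected payoff from H is 4x − 3(1−x); from L it is 2x + 5(1−x).
Setting these equal: 7x − 3 = −3x + 5, so x = 4/5.

4/5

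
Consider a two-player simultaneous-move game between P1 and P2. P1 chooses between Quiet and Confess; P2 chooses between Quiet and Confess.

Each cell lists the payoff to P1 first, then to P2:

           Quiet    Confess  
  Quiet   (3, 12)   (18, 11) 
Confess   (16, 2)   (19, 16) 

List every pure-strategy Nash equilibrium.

(Quiet, Quiet): P1 prefers Confess (16 > 3) — not an equilibrium.
(Quiet, Confess): P1 prefers Confess (19 > 18); P2 prefers Quiet (12 > 11) — not an equilibrium.
(Confess, Quiet): P2 prefers Confess (16 > 2) — not an equilibrium.
(Confess, Confess): P1 gets 19 ≥ 18 from Quiet, and P2 gets 16 ≥ 2 from Quiet — Nash equilibrium.

(Confess, Confess)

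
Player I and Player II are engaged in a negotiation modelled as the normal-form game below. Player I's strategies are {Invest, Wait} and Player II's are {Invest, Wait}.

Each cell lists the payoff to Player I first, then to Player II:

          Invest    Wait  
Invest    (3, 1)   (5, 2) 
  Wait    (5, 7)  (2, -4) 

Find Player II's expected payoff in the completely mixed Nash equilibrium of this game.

3/2

First find p, the probability Player I plays Invest, from Player II's indifference between Invest and Wait: p + 7(1−p) = 2p − 4(1−p), giving p = 11/12.
Since Player II is indifferent in equilibrium, Player II's expected payoff equals the payoff from either column against (11/12, 1/12). Using Invest: (11/12) + 7(1/12) = 3/2.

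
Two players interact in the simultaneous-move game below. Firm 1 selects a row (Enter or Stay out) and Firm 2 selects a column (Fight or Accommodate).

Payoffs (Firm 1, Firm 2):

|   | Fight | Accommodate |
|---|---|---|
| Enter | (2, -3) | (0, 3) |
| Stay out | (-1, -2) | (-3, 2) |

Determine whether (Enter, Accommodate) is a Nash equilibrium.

At (Enter, Accommodate), Firm 1 earns 0; switching to Stay out would give -3, so Firm 1 has no profitable deviation.
Firm 2 earns 3; switching to Fight would give -3, so Firm 2 has no profitable deviation.
Neither player can gain by a unilateral deviation, so this profile is a Nash equilibrium.

Yes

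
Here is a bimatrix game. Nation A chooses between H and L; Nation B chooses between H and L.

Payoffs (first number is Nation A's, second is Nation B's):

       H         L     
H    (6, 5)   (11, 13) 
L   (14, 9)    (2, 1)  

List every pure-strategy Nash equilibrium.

(H, H): Nation A prefers L (14 > 6); Nation B prefers L (13 > 5) — not an equilibrium.
(H, L): Nation A gets 11 ≥ 2 from L, and Nation B gets 13 ≥ 5 from H — Nash equilibrium.
(L, H): Nation A gets 14 ≥ 6 from H, and Nation B gets 9 ≥ 1 from L — Nash equilibrium.
(L, L): Nation A prefers H (11 > 2); Nation B prefers H (9 > 1) — not an equilibrium.

(H, L) and (L, H)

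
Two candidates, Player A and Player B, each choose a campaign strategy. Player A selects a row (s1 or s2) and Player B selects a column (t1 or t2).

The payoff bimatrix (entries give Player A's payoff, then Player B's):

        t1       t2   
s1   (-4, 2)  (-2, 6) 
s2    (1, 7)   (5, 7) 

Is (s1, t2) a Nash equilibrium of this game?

No

At (s1, t2), Player A earns -2; switching to s2 would give 5, so Player A would deviate.
Player B earns 6; switching to t1 would give 2, so Player B has no profitable deviation.
Since at least one player can profitably deviate, this is not a Nash equilibrium.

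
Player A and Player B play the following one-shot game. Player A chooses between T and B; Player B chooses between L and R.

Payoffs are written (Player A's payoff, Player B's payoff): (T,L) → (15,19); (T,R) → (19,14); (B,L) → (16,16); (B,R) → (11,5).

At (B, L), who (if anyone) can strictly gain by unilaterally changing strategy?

Neither

Player A at (B, L) earns 16; deviating to T yields 15 — not better.
Player B earns 16; deviating to R yields 5 — not better.
Neither player can strictly improve; the profile is a Nash equilibrium.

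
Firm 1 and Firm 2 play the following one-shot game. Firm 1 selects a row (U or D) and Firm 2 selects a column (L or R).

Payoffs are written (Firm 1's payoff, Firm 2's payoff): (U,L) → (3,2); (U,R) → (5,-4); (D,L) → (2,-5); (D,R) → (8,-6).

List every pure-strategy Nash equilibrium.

(U, L): Firm 1 gets 3 ≥ 2 from D, and Firm 2 gets 2 ≥ -4 from R — Nash equilibrium.
(U, R): Firm 1 prefers D (8 > 5); Firm 2 prefers L (2 > -4) — not an equilibrium.
(D, L): Firm 1 prefers U (3 > 2) — not an equilibrium.
(D, R): Firm 2 prefers L (-5 > -6) — not an equilibrium.

(U, L)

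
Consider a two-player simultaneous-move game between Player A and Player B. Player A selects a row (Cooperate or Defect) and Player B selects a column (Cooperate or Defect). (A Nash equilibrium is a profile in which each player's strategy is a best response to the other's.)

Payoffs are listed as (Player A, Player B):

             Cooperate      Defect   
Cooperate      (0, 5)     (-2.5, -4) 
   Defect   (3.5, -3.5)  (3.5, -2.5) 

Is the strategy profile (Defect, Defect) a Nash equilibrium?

At (Defect, Defect), Player A earns 3.5; switching to Cooperate would give -2.5, so Player A has no profitable deviation.
Player B earns -2.5; switching to Cooperate would give -3.5, so Player B has no profitable deviation.
Neither player can gain by a unilateral deviation, so this profile is a Nash equilibrium.

Yes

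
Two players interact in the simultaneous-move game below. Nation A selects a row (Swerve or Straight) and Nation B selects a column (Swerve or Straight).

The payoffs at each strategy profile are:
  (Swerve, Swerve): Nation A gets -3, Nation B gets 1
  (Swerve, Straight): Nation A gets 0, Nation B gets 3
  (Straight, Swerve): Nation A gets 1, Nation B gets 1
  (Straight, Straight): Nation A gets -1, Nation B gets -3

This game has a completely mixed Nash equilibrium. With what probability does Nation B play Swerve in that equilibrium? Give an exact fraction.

Let y be the probability that Nation B plays Swerve. In a completely mixed equilibrium, Nation A must be indifferent between Swerve and Straight.
Nation A's expected payoff from Swerve is −3y; from Straight it is y − (1−y).
Setting these equal: −3y = 2y − 1, so y = 1/5.

1/5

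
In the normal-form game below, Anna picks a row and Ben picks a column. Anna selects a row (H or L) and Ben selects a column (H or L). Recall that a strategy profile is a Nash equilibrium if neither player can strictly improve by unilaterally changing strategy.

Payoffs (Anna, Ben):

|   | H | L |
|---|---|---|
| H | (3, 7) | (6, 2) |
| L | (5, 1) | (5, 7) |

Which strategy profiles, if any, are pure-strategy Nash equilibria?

(H, H): Anna prefers L (5 > 3) — not an equilibrium.
(H, L): Ben prefers H (7 > 2) — not an equilibrium.
(L, H): Ben prefers L (7 > 1) — not an equilibrium.
(L, L): Anna prefers H (6 > 5) — not an equilibrium.

none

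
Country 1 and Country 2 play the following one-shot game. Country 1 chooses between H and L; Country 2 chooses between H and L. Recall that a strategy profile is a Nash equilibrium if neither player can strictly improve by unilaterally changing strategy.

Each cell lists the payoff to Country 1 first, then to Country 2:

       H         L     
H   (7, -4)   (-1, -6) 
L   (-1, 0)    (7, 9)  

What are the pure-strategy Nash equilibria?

(H, H) and (L, L)

(H, H): Country 1 gets 7 ≥ -1 from L, and Country 2 gets -4 ≥ -6 from L — Nash equilibrium.
(H, L): Country 1 prefers L (7 > -1); Country 2 prefers H (-4 > -6) — not an equilibrium.
(L, H): Country 1 prefers H (7 > -1); Country 2 prefers L (9 > 0) — not an equilibrium.
(L, L): Country 1 gets 7 ≥ -1 from H, and Country 2 gets 9 ≥ 0 from H — Nash equilibrium.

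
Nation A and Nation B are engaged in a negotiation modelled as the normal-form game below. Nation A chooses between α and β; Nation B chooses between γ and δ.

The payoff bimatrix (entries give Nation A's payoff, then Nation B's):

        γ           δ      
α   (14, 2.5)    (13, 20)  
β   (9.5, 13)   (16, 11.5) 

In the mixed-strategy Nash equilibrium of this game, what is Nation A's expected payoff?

First find q, the probability Nation B plays γ, from Nation A's indifference between α and β: 14q + 13(1−q) = 9.5q + 16(1−q), giving q = 2/5.
Since Nation A is indifferent in equilibrium, Nation A's expected payoff equals the payoff from either row against (2/5, 3/5). Using α: 14(2/5) + 13(3/5) = 67/5.

67/5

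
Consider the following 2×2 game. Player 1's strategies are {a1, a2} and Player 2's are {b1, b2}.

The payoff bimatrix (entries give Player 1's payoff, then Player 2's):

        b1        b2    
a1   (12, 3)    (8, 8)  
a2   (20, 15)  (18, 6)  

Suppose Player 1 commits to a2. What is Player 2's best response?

b1

Against a2, Player 2 earns 15 from b1 and 6 from b2.
So b1 is the best response.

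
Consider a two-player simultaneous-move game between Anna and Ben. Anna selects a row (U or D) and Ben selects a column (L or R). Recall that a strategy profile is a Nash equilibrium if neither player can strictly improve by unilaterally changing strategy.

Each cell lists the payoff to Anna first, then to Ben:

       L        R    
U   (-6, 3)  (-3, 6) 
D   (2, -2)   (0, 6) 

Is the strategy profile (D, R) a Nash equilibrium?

Yes

At (D, R), Anna earns 0; switching to U would give -3, so Anna has no profitable deviation.
Ben earns 6; switching to L would give -2, so Ben has no profitable deviation.
Neither player can gain by a unilateral deviation, so this profile is a Nash equilibrium.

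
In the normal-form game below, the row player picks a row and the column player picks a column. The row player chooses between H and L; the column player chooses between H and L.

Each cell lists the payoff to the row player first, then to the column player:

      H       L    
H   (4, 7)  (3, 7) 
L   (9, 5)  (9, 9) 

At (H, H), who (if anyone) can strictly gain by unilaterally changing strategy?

The row player

The row player at (H, H) earns 4; deviating to L yields 9 — a strict improvement.
The column player earns 7; deviating to L yields 7 — not better.
Only the row player has a strictly profitable deviation.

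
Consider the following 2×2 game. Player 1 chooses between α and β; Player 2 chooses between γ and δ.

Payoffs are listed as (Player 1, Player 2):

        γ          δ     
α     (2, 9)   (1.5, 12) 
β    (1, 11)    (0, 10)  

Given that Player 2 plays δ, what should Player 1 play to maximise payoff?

α

Against δ, Player 1 earns 1.5 from α and 0 from β.
So α is the best response.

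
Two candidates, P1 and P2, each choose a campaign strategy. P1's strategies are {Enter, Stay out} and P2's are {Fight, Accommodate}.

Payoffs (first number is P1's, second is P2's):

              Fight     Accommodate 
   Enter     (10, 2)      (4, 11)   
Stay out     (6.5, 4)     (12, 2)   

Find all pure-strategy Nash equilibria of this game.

(Enter, Fight): P2 prefers Accommodate (11 > 2) — not an equilibrium.
(Enter, Accommodate): P1 prefers Stay out (12 > 4) — not an equilibrium.
(Stay out, Fight): P1 prefers Enter (10 > 6.5) — not an equilibrium.
(Stay out, Accommodate): P2 prefers Fight (4 > 2) — not an equilibrium.

none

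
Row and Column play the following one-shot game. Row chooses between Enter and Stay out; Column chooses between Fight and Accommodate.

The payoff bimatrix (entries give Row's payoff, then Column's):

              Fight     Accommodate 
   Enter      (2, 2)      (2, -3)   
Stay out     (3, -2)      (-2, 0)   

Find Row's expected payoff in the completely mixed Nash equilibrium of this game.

2

First find q, the probability Column plays Fight, from Row's indifference between Enter and Stay out: 2q + 2(1−q) = 3q − 2(1−q), giving q = 4/5.
Since Row is indifferent in equilibrium, Row's expected payoff equals the payoff from either row against (4/5, 1/5). Using Enter: 2(4/5) + 2(1/5) = 2.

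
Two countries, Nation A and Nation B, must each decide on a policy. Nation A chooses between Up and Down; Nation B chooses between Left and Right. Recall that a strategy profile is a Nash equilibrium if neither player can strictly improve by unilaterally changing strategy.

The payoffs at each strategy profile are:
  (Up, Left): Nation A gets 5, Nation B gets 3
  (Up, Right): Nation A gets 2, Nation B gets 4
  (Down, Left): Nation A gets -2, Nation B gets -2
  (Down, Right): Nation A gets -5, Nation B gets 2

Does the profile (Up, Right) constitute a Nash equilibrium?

At (Up, Right), Nation A earns 2; switching to Down would give -5, so Nation A has no profitable deviation.
Nation B earns 4; switching to Left would give 3, so Nation B has no profitable deviation.
Neither player can gain by a unilateral deviation, so this profile is a Nash equilibrium.

Yes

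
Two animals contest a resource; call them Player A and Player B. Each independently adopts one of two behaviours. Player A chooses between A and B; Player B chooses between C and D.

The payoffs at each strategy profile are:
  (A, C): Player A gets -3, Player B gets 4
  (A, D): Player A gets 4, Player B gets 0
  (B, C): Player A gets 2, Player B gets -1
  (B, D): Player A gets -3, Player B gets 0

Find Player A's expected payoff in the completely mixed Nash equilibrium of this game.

-1/12

First find q, the probability Player B plays C, from Player A's indifference between A and B: −3q + 4(1−q) = 2q − 3(1−q), giving q = 7/12.
Since Player A is indifferent in equilibrium, Player A's expected payoff equals the payoff from either row against (7/12, 5/12). Using A: −3(7/12) + 4(5/12) = -1/12.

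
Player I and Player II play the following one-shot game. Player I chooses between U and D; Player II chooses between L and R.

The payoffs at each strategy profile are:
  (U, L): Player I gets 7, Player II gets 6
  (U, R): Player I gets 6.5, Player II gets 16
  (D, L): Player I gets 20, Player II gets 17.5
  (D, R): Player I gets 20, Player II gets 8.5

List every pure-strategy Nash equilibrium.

(D, L)

(U, L): Player I prefers D (20 > 7); Player II prefers R (16 > 6) — not an equilibrium.
(U, R): Player I prefers D (20 > 6.5) — not an equilibrium.
(D, L): Player I gets 20 ≥ 7 from U, and Player II gets 17.5 ≥ 8.5 from R — Nash equilibrium.
(D, R): Player II prefers L (17.5 > 8.5) — not an equilibrium.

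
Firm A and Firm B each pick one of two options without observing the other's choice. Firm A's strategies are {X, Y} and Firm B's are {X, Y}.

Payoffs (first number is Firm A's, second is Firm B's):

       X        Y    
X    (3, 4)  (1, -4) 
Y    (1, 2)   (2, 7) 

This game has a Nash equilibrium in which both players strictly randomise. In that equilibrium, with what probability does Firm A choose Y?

Let x be the probability that Firm A plays X. In a completely mixed equilibrium, Firm B must be indifferent between X and Y.
Firm B's expected payoff from X is 4x + 2(1−x); from Y it is −4x + 7(1−x).
Setting these equal: 2x + 2 = −11x + 7, so x = 5/13.
Therefore Firm A plays Y with probability 1 − 5/13 = 8/13.

8/13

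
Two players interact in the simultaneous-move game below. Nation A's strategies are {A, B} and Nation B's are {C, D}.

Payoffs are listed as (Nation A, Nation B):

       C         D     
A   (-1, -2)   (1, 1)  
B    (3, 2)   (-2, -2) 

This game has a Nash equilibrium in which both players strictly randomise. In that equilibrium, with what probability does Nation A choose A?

Let r be the probability that Nation A plays A. In a completely mixed equilibrium, Nation B must be indifferent between C and D.
Nation B's expected payoff from C is −2r + 2(1−r); from D it is r − 2(1−r).
Setting these equal: −4r + 2 = 3r − 2, so r = 4/7.

4/7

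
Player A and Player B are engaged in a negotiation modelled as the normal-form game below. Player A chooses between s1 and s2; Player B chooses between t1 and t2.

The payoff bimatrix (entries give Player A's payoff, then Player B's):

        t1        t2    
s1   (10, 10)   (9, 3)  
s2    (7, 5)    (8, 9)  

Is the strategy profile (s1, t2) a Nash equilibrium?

At (s1, t2), Player A earns 9; switching to s2 would give 8, so Player A has no profitable deviation.
Player B earns 3; switching to t1 would give 10, so Player B would deviate.
Since at least one player can profitably deviate, this is not a Nash equilibrium.

No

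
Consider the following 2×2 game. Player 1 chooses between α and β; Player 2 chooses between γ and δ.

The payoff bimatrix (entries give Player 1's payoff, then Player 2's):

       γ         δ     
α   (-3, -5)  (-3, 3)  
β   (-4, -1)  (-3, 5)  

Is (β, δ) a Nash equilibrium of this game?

Yes

At (β, δ), Player 1 earns -3; switching to α would give -3, so Player 1 has no profitable deviation.
Player 2 earns 5; switching to γ would give -1, so Player 2 has no profitable deviation.
Neither player can gain by a unilateral deviation, so this profile is a Nash equilibrium.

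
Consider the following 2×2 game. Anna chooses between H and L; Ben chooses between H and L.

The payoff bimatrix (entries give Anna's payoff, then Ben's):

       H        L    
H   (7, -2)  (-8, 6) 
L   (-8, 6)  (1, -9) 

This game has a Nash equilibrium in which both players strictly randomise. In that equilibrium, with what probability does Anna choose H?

Let p be the probability that Anna plays H. In a completely mixed equilibrium, Ben must be indifferent between H and L.
Ben's expected payoff from H is −2p + 6(1−p); from L it is 6p − 9(1−p).
Setting these equal: −8p + 6 = 15p − 9, so p = 15/23.

15/23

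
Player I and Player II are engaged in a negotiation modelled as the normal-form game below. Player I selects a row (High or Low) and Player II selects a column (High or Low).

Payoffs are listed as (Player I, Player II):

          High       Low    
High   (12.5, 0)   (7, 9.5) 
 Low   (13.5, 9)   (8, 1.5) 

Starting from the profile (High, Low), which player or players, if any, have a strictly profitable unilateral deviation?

Player I

Player I at (High, Low) earns 7; deviating to Low yields 8 — a strict improvement.
Player II earns 9.5; deviating to High yields 0 — not better.
Only Player I has a strictly profitable deviation.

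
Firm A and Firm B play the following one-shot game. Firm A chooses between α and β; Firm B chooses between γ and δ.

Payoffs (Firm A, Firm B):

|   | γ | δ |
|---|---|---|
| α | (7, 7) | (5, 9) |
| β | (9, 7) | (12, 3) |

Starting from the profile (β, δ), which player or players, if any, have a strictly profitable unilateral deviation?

Firm A at (β, δ) earns 12; deviating to α yields 5 — not better.
Firm B earns 3; deviating to γ yields 7 — a strict improvement.
Only Firm B has a strictly profitable deviation.

Firm B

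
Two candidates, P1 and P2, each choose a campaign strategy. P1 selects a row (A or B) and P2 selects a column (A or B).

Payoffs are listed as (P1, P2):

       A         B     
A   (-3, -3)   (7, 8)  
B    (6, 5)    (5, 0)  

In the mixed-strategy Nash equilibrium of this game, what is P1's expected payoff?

57/11

First find y, the probability P2 plays A, from P1's indifference between A and B: −3y + 7(1−y) = 6y + 5(1−y), giving y = 2/11.
Since P1 is indifferent in equilibrium, P1's expected payoff equals the payoff from either row against (2/11, 9/11). Using A: −3(2/11) + 7(9/11) = 57/11.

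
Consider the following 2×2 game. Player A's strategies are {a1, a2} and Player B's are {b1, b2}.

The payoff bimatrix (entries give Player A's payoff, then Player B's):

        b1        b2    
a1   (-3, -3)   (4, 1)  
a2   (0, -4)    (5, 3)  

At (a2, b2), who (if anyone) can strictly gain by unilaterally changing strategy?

Neither

Player A at (a2, b2) earns 5; deviating to a1 yields 4 — not better.
Player B earns 3; deviating to b1 yields -4 — not better.
Neither player can strictly improve; the profile is a Nash equilibrium.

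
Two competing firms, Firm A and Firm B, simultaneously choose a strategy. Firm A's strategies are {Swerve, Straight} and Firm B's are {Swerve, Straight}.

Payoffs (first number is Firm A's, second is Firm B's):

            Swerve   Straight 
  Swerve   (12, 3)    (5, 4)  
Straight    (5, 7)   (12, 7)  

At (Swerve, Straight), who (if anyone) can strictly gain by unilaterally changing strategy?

Firm A at (Swerve, Straight) earns 5; deviating to Straight yields 12 — a strict improvement.
Firm B earns 4; deviating to Swerve yields 3 — not better.
Only Firm A has a strictly profitable deviation.

Firm A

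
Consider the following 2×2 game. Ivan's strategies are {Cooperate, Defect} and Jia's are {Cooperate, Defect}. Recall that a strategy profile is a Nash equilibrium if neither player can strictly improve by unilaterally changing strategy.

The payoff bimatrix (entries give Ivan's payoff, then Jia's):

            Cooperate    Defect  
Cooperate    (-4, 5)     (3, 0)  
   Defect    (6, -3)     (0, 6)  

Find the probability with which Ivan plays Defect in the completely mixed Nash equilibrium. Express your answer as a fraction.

Let x be the probability that Ivan plays Cooperate. In a completely mixed equilibrium, Jia must be indifferent between Cooperate and Defect.
Jia's expected payoff from Cooperate is 5x − 3(1−x); from Defect it is 6(1−x).
Setting these equal: 8x − 3 = −6x + 6, so x = 9/14.
Therefore Ivan plays Defect with probability 1 − 9/14 = 5/14.

5/14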